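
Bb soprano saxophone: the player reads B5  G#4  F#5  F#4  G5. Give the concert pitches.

A5 F#4 E5 E4 F5

The Bb soprano saxophone sounds a major second below written, so transpose each written note down a major second.
B5 → A5
G#4 → F#4
F#5 → E5
F#4 → E4
G5 → F5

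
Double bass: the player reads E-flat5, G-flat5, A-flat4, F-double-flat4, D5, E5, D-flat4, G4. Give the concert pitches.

The double bass sounds a perfect octave below written, so transpose each written note down a perfect octave.
Eb5 gives Eb4
Gb5 gives Gb4
Ab4 gives Ab3
Fbb4 gives Fbb3
D5 gives D4
E5 gives E4
Db4 gives Db3
G4 gives G3

Eb4 Gb4 Ab3 Fbb3 D4 E4 Db3 G3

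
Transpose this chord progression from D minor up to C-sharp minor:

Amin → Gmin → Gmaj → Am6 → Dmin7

G#min F#min F#maj G#m6 C#min7

D minor up to C-sharp minor is a major seventh; each chord root moves by that interval while the quality stays the same.
Amin: root A up a major seventh → G#, giving G#min.
Gmin: root G up a major seventh → F#, giving F#min.
Gmaj: root G up a major seventh → F#, giving F#maj.
Am6: root A up a major seventh → G#, giving G#m6.
Dmin7: root D up a major seventh → C#, giving C#min7.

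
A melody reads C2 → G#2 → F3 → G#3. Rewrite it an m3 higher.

Eb2 B2 Ab3 B3

C2: a third up reaches E, and 3 semitones makes it Eb2.
G#2 up a minor third is B2.
A minor third up from F3 gives Ab3.
G#3: a third up reaches B, and 3 semitones makes it B3.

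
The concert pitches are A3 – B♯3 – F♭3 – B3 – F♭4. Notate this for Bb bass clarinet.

B4 C##5 Gb4 C#5 Gb5

The Bb bass clarinet sounds a major ninth below written, so the written part must be a major ninth above concert — transpose each note up.
A3 -> B4
B#3 -> C##5
Fb3 -> Gb4
B3 -> C#5
Fb4 -> Gb5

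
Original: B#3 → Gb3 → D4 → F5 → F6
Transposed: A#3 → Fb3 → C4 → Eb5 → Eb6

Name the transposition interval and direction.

down a major second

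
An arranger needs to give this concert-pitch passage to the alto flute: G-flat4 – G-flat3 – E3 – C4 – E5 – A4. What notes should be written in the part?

Cb5 Cb4 A3 F4 A5 D5

The alto flute sounds a perfect fourth below written, so the written part must be a perfect fourth above concert — transpose each note up.
Gb4 becomes Cb5
Gb3 becomes Cb4
E3 becomes A3
C4 becomes F4
E5 becomes A5
A4 becomes D5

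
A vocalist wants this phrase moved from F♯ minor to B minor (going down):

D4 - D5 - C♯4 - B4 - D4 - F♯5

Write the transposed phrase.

From F♯ down to B is a perfect fifth; apply that to each pitch.
D4 gives G3
D5 gives G4
C#4 gives F#3
B4 gives E4
D4 gives G3
F#5 gives B4

G3 G4 F#3 E4 G3 B4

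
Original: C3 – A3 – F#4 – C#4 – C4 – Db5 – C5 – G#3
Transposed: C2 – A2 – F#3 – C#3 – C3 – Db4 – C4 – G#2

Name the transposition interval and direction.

Take the first pair: C3 → C2. C to C spans 8 letter names, so the interval is some kind of octave.
C2 to C3 is 12 semitones, which makes it a perfect octave; the second version is lower, so the direction is down.
Checking another pair — G#3 → G#2 — gives the same interval.

down a perfect octave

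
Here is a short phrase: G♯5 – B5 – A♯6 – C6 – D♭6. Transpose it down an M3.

E5 G5 F#6 Ab5 Bbb5

G#5 to E5
B5 to G5
A#6 to F#6
C6 to Ab5
Db6 to Bbb5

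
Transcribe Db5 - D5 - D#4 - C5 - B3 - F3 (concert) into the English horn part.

Ab5 A5 A#4 G5 F#4 C4

Written C4 sounds as F3 on the English horn, so concert pitches are written a perfect fifth up.
Db5 gives Ab5
D5 gives A5
D#4 gives A#4
C5 gives G5
B3 gives F#4
F3 gives C4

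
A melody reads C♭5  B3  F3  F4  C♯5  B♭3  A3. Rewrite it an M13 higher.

Ab6 G#5 D5 D6 A#6 G5 F#5

Cb5 -> Ab6
B3 -> G#5
F3 -> D5
F4 -> D6
C#5 -> A#6
Bb3 -> G5
A3 -> F#5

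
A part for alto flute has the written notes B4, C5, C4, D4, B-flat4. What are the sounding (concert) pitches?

F#4 G4 G3 A3 F4

The alto flute sounds a perfect fourth below written, so transpose each written note down a perfect fourth.
B4 → F#4
C5 → G4
C4 → G3
D4 → A3
Bb4 → F4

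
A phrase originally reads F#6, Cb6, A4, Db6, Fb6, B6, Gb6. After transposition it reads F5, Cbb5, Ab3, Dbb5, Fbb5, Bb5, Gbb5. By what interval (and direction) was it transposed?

down an augmented octave

Take the first pair: F#6 → F5. F to F spans 8 letter names, so the interval is some kind of octave.
F5 to F#6 is 13 semitones, which makes it an augmented octave; the second version is lower, so the direction is down.
Checking another pair — Gb6 → Gbb5 — gives the same interval.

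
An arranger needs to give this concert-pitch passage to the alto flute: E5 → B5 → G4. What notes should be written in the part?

A5 E6 C5

The alto flute sounds a perfect fourth below written, so the written part must be a perfect fourth above concert — transpose each note up.
E5 gives A5
B5 gives E6
G4 gives C5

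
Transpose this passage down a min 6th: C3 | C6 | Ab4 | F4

E2 E5 C4 A3

C3 down a minor sixth is E2.
C6 down a minor sixth is E5.
Ab4 down a minor sixth is C4.
F4: a sixth down reaches A, and 8 semitones makes it A3.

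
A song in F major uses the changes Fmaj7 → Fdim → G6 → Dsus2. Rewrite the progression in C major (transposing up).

Cmaj7 Cdim D6 Asus2

F major up to C major is a perfect fifth; each chord root moves by that interval while the quality stays the same.
Fmaj7: root F up a perfect fifth → C, giving Cmaj7.
Fdim: root F up a perfect fifth → C, giving Cdim.
G6: root G up a perfect fifth → D, giving D6.
Dsus2: root D up a perfect fifth → A, giving Asus2.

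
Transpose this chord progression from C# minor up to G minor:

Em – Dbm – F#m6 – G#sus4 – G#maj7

Bbm Abbm Cm6 Dsus4 Dmaj7

C# minor up to G minor is a diminished fifth; each chord root moves by that interval while the quality stays the same.
Em: root E up a diminished fifth → Bb, giving Bbm.
Dbm: root Db up a diminished fifth → Abb, giving Abbm.
F#m6: root F# up a diminished fifth → C, giving Cm6.
G#sus4: root G# up a diminished fifth → D, giving Dsus4.
G#maj7: root G# up a diminished fifth → D, giving Dmaj7.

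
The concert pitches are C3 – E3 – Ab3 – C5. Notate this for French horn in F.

G3 B3 Eb4 G5

Written C4 sounds as F3 on the French horn in F, so concert pitches are written a perfect fifth up.
C3 to G3
E3 to B3
Ab3 to Eb4
C5 to G5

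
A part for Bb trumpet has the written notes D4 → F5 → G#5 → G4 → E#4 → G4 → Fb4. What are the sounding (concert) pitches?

C4 Eb5 F#5 F4 D#4 F4 Ebb4

The Bb trumpet sounds a major second below written, so transpose each written note down a major second.
D4 to C4
F5 to Eb5
G#5 to F#5
G4 to F4
E#4 to D#4
G4 to F4
Fb4 to Ebb4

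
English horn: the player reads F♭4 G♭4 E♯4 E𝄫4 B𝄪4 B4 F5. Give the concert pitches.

The English horn sounds a perfect fifth below written, so transpose each written note down a perfect fifth.
Fb4 → Bbb3
Gb4 → Cb4
E#4 → A#3
Ebb4 → Abb3
B##4 → E##4
B4 → E4
F5 → Bb4

Bbb3 Cb4 A#3 Abb3 E##4 E4 Bb4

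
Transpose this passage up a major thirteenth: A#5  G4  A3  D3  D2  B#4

F##7 E6 F#5 B4 B3 G##6

A#5: a thirteenth up reaches F, and 21 semitones makes it F##7.
A major thirteenth up from G4 gives E6.
A3 up a major thirteenth is F#5.
A major thirteenth up from D3 gives B4.
D2: a thirteenth up reaches B, and 21 semitones makes it B3.
A major thirteenth up from B#4 gives G##6.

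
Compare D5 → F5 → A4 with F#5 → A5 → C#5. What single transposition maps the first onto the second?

up a major third

From D5 to F#5 is 3 letter names — a third of some quality.
D5 to F#5 is 4 semitones, which makes it a major third; the second version is higher, so the direction is up.
Checking another pair — A4 → C#5 — gives the same interval.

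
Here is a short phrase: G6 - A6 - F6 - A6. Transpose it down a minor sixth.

B5 C#6 A5 C#6

G6 -> B5
A6 -> C#6
F6 -> A5
A6 -> C#6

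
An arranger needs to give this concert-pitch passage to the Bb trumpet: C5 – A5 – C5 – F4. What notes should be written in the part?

D5 B5 D5 G4

Written C4 sounds as Bb3 on the Bb trumpet, so concert pitches are written a major second up.
C5 to D5
A5 to B5
C5 to D5
F4 to G4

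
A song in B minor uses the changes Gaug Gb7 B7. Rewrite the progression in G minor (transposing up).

Ebaug Ebb7 G7

B minor up to G minor is a minor sixth; each chord root moves by that interval while the quality stays the same.
Gaug: root G up a minor sixth → Eb, giving Ebaug.
Gb7: root Gb up a minor sixth → Ebb, giving Ebb7.
B7: root B up a minor sixth → G, giving G7.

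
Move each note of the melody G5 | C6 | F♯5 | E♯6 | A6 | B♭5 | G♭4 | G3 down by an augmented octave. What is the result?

Gb4 Cb5 F4 E5 Ab5 Bbb4 Gbb3 Gb2

G5 to Gb4
C6 to Cb5
F#5 to F4
E#6 to E5
A6 to Ab5
Bb5 to Bbb4
Gb4 to Gbb3
G3 to Gb2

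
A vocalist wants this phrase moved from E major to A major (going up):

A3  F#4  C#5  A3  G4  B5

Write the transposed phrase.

From E up to A is a perfect fourth; apply that to each pitch.
A3 -> D4
F#4 -> B4
C#5 -> F#5
A3 -> D4
G4 -> C5
B5 -> E6

D4 B4 F#5 D4 C5 E6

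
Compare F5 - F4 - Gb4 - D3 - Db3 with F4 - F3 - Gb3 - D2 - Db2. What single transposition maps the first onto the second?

down a perfect octave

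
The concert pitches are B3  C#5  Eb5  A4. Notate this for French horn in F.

F#4 G#5 Bb5 E5

The French horn in F sounds a perfect fifth below written, so the written part must be a perfect fifth above concert — transpose each note up.
B3 → F#4
C#5 → G#5
Eb5 → Bb5
A4 → E5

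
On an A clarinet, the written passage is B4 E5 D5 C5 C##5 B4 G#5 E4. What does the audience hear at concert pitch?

G#4 C#5 B4 A4 A##4 G#4 E#5 C#4

Written C4 on the A clarinet sounds as A3, a minor third lower; apply that shift to every note.
B4 becomes G#4
E5 becomes C#5
D5 becomes B4
C5 becomes A4
C##5 becomes A##4
B4 becomes G#4
G#5 becomes E#5
E4 becomes C#4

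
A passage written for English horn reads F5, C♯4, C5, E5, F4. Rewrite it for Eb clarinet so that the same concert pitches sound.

First find concert pitch: the English horn sounds a perfect fifth below written, so F5 C♯4 C5 E5 F4 sounds Bb4 F#3 F4 A4 Bb3.
Then write for Eb clarinet: it sounds a minor third above written, so the part must be a minor third below concert.
Bb4 → G4
F#3 → D#3
F4 → D4
A4 → F#4
Bb3 → G3

G4 D#3 D4 F#4 G3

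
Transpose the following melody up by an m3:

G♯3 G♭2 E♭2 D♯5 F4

G#3 → B3
Gb2 → Bbb2
Eb2 → Gb2
D#5 → F#5
F4 → Ab4

B3 Bbb2 Gb2 F#5 Ab4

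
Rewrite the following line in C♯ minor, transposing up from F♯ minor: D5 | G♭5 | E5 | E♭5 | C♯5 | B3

A5 Db6 B5 Bb5 G#5 F#4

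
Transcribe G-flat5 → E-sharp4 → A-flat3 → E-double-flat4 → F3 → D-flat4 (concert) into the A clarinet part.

Bbb5 G#4 Cb4 Gbb4 Ab3 Fb4

The A clarinet sounds a minor third below written, so the written part must be a minor third above concert — transpose each note up.
Gb5 -> Bbb5
E#4 -> G#4
Ab3 -> Cb4
Ebb4 -> Gbb4
F3 -> Ab3
Db4 -> Fb4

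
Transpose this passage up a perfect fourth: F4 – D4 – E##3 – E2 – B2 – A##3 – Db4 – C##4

Bb4 G4 A##3 A2 E3 D##4 Gb4 F##4

F4 gives Bb4
D4 gives G4
E##3 gives A##3
E2 gives A2
B2 gives E3
A##3 gives D##4
Db4 gives Gb4
C##4 gives F##4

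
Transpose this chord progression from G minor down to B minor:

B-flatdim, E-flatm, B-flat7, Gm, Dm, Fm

G minor down to B minor is a minor sixth; each chord root moves by that interval while the quality stays the same.
B-flatdim: root B-flat down a minor sixth → D, giving Ddim.
E-flatm: root E-flat down a minor sixth → G, giving Gm.
B-flat7: root B-flat down a minor sixth → D, giving D7.
Gm: root G down a minor sixth → B, giving Bm.
Dm: root D down a minor sixth → F#, giving F#m.
Fm: root F down a minor sixth → A, giving Am.

Ddim Gm D7 Bm F#m Am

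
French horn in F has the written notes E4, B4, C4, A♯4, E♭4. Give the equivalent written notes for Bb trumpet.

First find concert pitch: the French horn in F sounds a perfect fifth below written, so E4 B4 C4 A♯4 E♭4 sounds A3 E4 F3 D#4 Ab3.
Then write for Bb trumpet: it sounds a major second below written, so the part must be a major second above concert.
A3 → B3
E4 → F#4
F3 → G3
D#4 → E#4
Ab3 → Bb3

B3 F#4 G3 E#4 Bb3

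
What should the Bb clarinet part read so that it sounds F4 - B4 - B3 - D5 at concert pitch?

G4 C#5 C#4 E5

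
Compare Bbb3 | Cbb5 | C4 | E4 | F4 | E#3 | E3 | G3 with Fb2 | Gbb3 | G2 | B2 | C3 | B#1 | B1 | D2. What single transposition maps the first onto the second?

down a perfect eleventh

From Bbb3 to Fb2 is 11 letter names — an eleventh of some quality.
Fb2 to Bbb3 is 17 semitones, which makes it a perfect eleventh; the second version is lower, so the direction is down.
Checking another pair — G3 → D2 — gives the same interval.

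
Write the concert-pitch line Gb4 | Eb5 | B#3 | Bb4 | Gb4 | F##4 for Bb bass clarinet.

Ab5 F6 C##5 C6 Ab5 G##5

The Bb bass clarinet sounds a major ninth below written, so the written part must be a major ninth above concert — transpose each note up.
Gb4 gives Ab5
Eb5 gives F6
B#3 gives C##5
Bb4 gives C6
Gb4 gives Ab5
F##4 gives G##5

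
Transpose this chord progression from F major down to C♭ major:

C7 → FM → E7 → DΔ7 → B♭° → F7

F major down to C♭ major is an augmented fourth; each chord root moves by that interval while the quality stays the same.
C7: root C down an augmented fourth → Gb, giving Gb7.
FM: root F down an augmented fourth → Cb, giving CbM.
E7: root E down an augmented fourth → Bb, giving Bb7.
DΔ7: root D down an augmented fourth → Ab, giving AbΔ7.
B♭°: root B♭ down an augmented fourth → Fb, giving Fb°.
F7: root F down an augmented fourth → Cb, giving Cb7.

Gb7 CbM Bb7 AbΔ7 Fb° Cb7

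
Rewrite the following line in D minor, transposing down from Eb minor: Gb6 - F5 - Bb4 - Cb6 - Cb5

From Eb down to D is a minor second; apply that to each pitch.
Gb6 → F6
F5 → E5
Bb4 → A4
Cb6 → Bb5
Cb5 → Bb4

F6 E5 A4 Bb5 Bb4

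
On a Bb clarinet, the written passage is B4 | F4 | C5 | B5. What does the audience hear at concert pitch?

A4 Eb4 Bb4 A5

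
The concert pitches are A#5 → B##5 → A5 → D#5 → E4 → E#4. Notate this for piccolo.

A#4 B##4 A4 D#4 E3 E#3

The piccolo sounds a perfect octave above written, so the written part must be a perfect octave below concert — transpose each note down.
A#5 to A#4
B##5 to B##4
A5 to A4
D#5 to D#4
E4 to E3
E#4 to E#3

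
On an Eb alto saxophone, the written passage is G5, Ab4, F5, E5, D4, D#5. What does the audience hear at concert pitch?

Bb4 Cb4 Ab4 G4 F3 F#4

The Eb alto saxophone sounds a major sixth below written, so transpose each written note down a major sixth.
G5 → Bb4
Ab4 → Cb4
F5 → Ab4
E5 → G4
D4 → F3
D#5 → F#4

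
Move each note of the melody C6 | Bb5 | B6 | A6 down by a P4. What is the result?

C6: a fourth down reaches G, and 5 semitones makes it G5.
Bb5 down a perfect fourth is F5.
B6 down a perfect fourth is F#6.
A perfect fourth down from A6 gives E6.

G5 F5 F#6 E6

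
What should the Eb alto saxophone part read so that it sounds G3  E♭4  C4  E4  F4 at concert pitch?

Written C4 sounds as Eb3 on the Eb alto saxophone, so concert pitches are written a major sixth up.
G3 -> E4
Eb4 -> C5
C4 -> A4
E4 -> C#5
F4 -> D5

E4 C5 A4 C#5 D5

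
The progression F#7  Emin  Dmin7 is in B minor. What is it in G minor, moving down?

B minor down to G minor is a major third; each chord root moves by that interval while the quality stays the same.
F#7: root F# down a major third → D, giving D7.
Emin: root E down a major third → C, giving Cmin.
Dmin7: root D down a major third → Bb, giving Bbmin7.

D7 Cmin Bbmin7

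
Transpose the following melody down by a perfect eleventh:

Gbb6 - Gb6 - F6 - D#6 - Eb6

Dbb5 Db5 C5 A#4 Bb4

Gbb6: an eleventh down reaches D, and 17 semitones makes it Dbb5.
Gb6: an eleventh down reaches D, and 17 semitones makes it Db5.
F6 down a perfect eleventh is C5.
A perfect eleventh down from D#6 gives A#4.
Eb6 down a perfect eleventh is Bb4.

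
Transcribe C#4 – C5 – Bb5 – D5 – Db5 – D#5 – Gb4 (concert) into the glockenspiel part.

C#2 C3 Bb3 D3 Db3 D#3 Gb2

Written C4 sounds as C6 on the glockenspiel, so concert pitches are written a perfect fifteenth down.
C#4 → C#2
C5 → C3
Bb5 → Bb3
D5 → D3
Db5 → Db3
D#5 → D#3
Gb4 → Gb2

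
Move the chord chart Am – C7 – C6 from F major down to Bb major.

Dm F7 F6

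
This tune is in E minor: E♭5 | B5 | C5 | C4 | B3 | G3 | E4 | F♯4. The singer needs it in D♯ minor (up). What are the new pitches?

D6 A#6 B5 B4 A#4 F#4 D#5 E#5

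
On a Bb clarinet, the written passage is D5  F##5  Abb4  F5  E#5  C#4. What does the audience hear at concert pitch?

C5 E#5 Gbb4 Eb5 D#5 B3

Written C4 on the Bb clarinet sounds as Bb3, a major second lower; apply that shift to every note.
D5 becomes C5
F##5 becomes E#5
Abb4 becomes Gbb4
F5 becomes Eb5
E#5 becomes D#5
C#4 becomes B3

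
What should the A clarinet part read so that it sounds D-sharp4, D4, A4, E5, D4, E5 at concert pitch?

Written C4 sounds as A3 on the A clarinet, so concert pitches are written a minor third up.
D#4 → F#4
D4 → F4
A4 → C5
E5 → G5
D4 → F4
E5 → G5

F#4 F4 C5 G5 F4 G5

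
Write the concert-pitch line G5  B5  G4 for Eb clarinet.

E5 G#5 E4

The Eb clarinet sounds a minor third above written, so the written part must be a minor third below concert — transpose each note down.
G5 gives E5
B5 gives G#5
G4 gives E4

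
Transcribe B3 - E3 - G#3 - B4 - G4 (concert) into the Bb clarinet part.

Written C4 sounds as Bb3 on the Bb clarinet, so concert pitches are written a major second up.
B3 to C#4
E3 to F#3
G#3 to A#3
B4 to C#5
G4 to A4

C#4 F#3 A#3 C#5 A4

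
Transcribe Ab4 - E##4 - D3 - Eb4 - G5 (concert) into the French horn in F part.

Eb5 B##4 A3 Bb4 D6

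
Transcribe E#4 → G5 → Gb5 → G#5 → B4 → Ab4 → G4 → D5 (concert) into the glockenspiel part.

E#2 G3 Gb3 G#3 B2 Ab2 G2 D3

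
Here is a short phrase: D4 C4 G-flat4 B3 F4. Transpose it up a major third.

F#4 E4 Bb4 D#4 A4

D4 up a major third is F#4.
C4 up a major third is E4.
Gb4 up a major third is Bb4.
B3 up a major third is D#4.
F4: a third up reaches A, and 4 semitones makes it A4.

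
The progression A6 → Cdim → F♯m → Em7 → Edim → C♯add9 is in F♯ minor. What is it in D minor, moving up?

F♯ minor up to D minor is a minor sixth; each chord root moves by that interval while the quality stays the same.
A6: root A up a minor sixth → F, giving F6.
Cdim: root C up a minor sixth → Ab, giving Abdim.
F♯m: root F♯ up a minor sixth → D, giving Dm.
Em7: root E up a minor sixth → C, giving Cm7.
Edim: root E up a minor sixth → C, giving Cdim.
C♯add9: root C♯ up a minor sixth → A, giving Aadd9.

F6 Abdim Dm Cm7 Cdim Aadd9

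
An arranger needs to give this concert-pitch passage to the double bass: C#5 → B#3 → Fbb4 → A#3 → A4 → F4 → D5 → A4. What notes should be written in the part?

C#6 B#4 Fbb5 A#4 A5 F5 D6 A5

Written C4 sounds as C3 on the double bass, so concert pitches are written a perfect octave up.
C#5 -> C#6
B#3 -> B#4
Fbb4 -> Fbb5
A#3 -> A#4
A4 -> A5
F4 -> F5
D5 -> D6
A4 -> A5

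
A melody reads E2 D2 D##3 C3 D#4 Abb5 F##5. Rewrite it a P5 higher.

B2 A2 A##3 G3 A#4 Ebb6 C##6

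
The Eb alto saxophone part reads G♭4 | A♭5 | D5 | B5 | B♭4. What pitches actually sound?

Bbb3 Cb5 F4 D5 Db4

The Eb alto saxophone sounds a major sixth below written, so transpose each written note down a major sixth.
Gb4 gives Bbb3
Ab5 gives Cb5
D5 gives F4
B5 gives D5
Bb4 gives Db4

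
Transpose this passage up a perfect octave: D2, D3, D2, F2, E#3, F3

D2: an octave up reaches D, and 12 semitones makes it D3.
D3: an octave up reaches D, and 12 semitones makes it D4.
D2 up a perfect octave is D3.
F2 up a perfect octave is F3.
E#3 up a perfect octave is E#4.
F3 up a perfect octave is F4.

D3 D4 D3 F3 E#4 F4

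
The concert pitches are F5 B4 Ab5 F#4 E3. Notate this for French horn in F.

The French horn in F sounds a perfect fifth below written, so the written part must be a perfect fifth above concert — transpose each note up.
F5 → C6
B4 → F#5
Ab5 → Eb6
F#4 → C#5
E3 → B3

C6 F#5 Eb6 C#5 B3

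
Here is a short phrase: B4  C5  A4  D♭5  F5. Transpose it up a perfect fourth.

E5 F5 D5 Gb5 Bb5

B4 up a perfect fourth is E5.
C5: a fourth up reaches F, and 5 semitones makes it F5.
A4 up a perfect fourth is D5.
Db5: a fourth up reaches G, and 5 semitones makes it Gb5.
A perfect fourth up from F5 gives Bb5.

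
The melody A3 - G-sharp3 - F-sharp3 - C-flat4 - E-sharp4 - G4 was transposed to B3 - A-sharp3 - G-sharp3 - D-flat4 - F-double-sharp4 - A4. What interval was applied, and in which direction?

From A3 to B3 is 2 letter names — a second of some quality.
A3 to B3 is 2 semitones, which makes it a major second; the second version is higher, so the direction is up.
Checking another pair — G4 → A4 — gives the same interval.

up a major second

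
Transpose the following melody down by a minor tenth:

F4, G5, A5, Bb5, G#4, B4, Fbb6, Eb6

D3 E4 F#4 G4 E#3 G#3 Dbb5 C5

A minor tenth down from F4 gives D3.
G5 down a minor tenth is E4.
A minor tenth down from A5 gives F#4.
Bb5: a tenth down reaches G, and 15 semitones makes it G4.
G#4: a tenth down reaches E, and 15 semitones makes it E#3.
A minor tenth down from B4 gives G#3.
Fbb6 down a minor tenth is Dbb5.
Eb6: a tenth down reaches C, and 15 semitones makes it C5.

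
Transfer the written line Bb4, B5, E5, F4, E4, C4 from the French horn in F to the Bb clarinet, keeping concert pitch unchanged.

F4 F#5 B4 C4 B3 G3

First find concert pitch: the French horn in F sounds a perfect fifth below written, so Bb4 B5 E5 F4 E4 C4 sounds Eb4 E5 A4 Bb3 A3 F3.
Then write for Bb clarinet: it sounds a major second below written, so the part must be a major second above concert.
Eb4 → F4
E5 → F#5
A4 → B4
Bb3 → C4
A3 → B3
F3 → G3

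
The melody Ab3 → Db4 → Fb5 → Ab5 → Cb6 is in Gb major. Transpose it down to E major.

Gb major to E major down is a diminished third, so every note moves down by that interval.
Ab3 -> F#3
Db4 -> B3
Fb5 -> D5
Ab5 -> F#5
Cb6 -> A5

F#3 B3 D5 F#5 A5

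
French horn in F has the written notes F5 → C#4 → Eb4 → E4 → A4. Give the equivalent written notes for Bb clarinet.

C5 G#3 Bb3 B3 E4

First find concert pitch: the French horn in F sounds a perfect fifth below written, so F5 C#4 Eb4 E4 A4 sounds Bb4 F#3 Ab3 A3 D4.
Then write for Bb clarinet: it sounds a major second below written, so the part must be a major second above concert.
Bb4 → C5
F#3 → G#3
Ab3 → Bb3
A3 → B3
D4 → E4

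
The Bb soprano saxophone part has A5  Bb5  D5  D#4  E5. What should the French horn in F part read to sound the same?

D6 Eb6 G5 G#4 A5

First find concert pitch: the Bb soprano saxophone sounds a major second below written, so A5 Bb5 D5 D#4 E5 sounds G5 Ab5 C5 C#4 D5.
Then write for French horn in F: it sounds a perfect fifth below written, so the part must be a perfect fifth above concert.
G5 → D6
Ab5 → Eb6
C5 → G5
C#4 → G#4
D5 → A5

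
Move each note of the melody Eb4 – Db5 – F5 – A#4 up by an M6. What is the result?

Eb4 gives C5
Db5 gives Bb5
F5 gives D6
A#4 gives F##5

C5 Bb5 D6 F##5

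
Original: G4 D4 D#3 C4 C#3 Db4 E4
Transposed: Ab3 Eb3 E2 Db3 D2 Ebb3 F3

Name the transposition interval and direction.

down a major seventh

From G4 to Ab3 is 7 letter names — a seventh of some quality.
Ab3 to G4 is 11 semitones, which makes it a major seventh; the second version is lower, so the direction is down.
Checking another pair — E4 → F3 — gives the same interval.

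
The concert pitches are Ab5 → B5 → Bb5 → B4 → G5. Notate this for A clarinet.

Cb6 D6 Db6 D5 Bb5

Written C4 sounds as A3 on the A clarinet, so concert pitches are written a minor third up.
Ab5 becomes Cb6
B5 becomes D6
Bb5 becomes Db6
B4 becomes D5
G5 becomes Bb5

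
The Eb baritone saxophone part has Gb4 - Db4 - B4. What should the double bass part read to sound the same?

First find concert pitch: the Eb baritone saxophone sounds a major thirteenth below written, so Gb4 Db4 B4 sounds Bbb2 Fb2 D3.
Then write for double bass: it sounds a perfect octave below written, so the part must be a perfect octave above concert.
Bbb2 → Bbb3
Fb2 → Fb3
D3 → D4

Bbb3 Fb3 D4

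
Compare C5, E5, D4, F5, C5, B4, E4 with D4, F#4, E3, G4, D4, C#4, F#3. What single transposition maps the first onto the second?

down a minor seventh

Take the first pair: C5 → D4. C to D spans 7 letter names, so the interval is some kind of seventh.
D4 to C5 is 10 semitones, which makes it a minor seventh; the second version is lower, so the direction is down.
Checking another pair — E4 → F#3 — gives the same interval.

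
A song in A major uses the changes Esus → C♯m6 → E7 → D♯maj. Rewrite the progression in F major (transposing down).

A major down to F major is a major third; each chord root moves by that interval while the quality stays the same.
Esus: root E down a major third → C, giving Csus.
C♯m6: root C♯ down a major third → A, giving Am6.
E7: root E down a major third → C, giving C7.
D♯maj: root D♯ down a major third → B, giving Bmaj.

Csus Am6 C7 Bmaj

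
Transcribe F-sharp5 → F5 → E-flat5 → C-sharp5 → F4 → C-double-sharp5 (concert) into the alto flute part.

B5 Bb5 Ab5 F#5 Bb4 F##5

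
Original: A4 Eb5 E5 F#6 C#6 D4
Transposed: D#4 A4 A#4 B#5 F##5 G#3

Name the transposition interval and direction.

down a diminished fifth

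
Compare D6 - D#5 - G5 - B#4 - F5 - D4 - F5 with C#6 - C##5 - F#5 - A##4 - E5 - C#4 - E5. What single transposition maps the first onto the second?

down a minor second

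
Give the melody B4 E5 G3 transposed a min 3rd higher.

D5 G5 Bb3

B4 → D5
E5 → G5
G3 → Bb3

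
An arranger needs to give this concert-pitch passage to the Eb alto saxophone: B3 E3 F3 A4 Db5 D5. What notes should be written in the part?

G#4 C#4 D4 F#5 Bb5 B5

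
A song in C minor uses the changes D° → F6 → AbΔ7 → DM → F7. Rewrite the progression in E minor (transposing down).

F#° A6 CΔ7 F#M A7

C minor down to E minor is a minor sixth; each chord root moves by that interval while the quality stays the same.
D°: root D down a minor sixth → F#, giving F#°.
F6: root F down a minor sixth → A, giving A6.
AbΔ7: root Ab down a minor sixth → C, giving CΔ7.
DM: root D down a minor sixth → F#, giving F#M.
F7: root F down a minor sixth → A, giving A7.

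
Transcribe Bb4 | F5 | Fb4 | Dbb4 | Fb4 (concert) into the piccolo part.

Bb3 F4 Fb3 Dbb3 Fb3

The piccolo sounds a perfect octave above written, so the written part must be a perfect octave below concert — transpose each note down.
Bb4 to Bb3
F5 to F4
Fb4 to Fb3
Dbb4 to Dbb3
Fb4 to Fb3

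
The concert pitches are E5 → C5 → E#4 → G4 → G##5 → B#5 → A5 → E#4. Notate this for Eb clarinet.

The Eb clarinet sounds a minor third above written, so the written part must be a minor third below concert — transpose each note down.
E5 to C#5
C5 to A4
E#4 to C##4
G4 to E4
G##5 to E##5
B#5 to G##5
A5 to F#5
E#4 to C##4

C#5 A4 C##4 E4 E##5 G##5 F#5 C##4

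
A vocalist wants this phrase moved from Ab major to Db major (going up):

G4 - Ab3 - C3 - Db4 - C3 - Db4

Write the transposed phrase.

Ab major to Db major up is a perfect fourth, so every note moves up by that interval.
G4 to C5
Ab3 to Db4
C3 to F3
Db4 to Gb4
C3 to F3
Db4 to Gb4

C5 Db4 F3 Gb4 F3 Gb4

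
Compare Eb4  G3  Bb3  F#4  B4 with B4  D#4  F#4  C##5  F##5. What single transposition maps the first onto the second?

up an augmented fifth

Take the first pair: Eb4 → B4. E to B spans 5 letter names, so the interval is some kind of fifth.
Eb4 to B4 is 8 semitones, which makes it an augmented fifth; the second version is higher, so the direction is up.
Checking another pair — B4 → F##5 — gives the same interval.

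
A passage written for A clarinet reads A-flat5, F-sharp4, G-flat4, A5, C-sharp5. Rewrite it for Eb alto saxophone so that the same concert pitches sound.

D6 B#4 C5 D#6 F##5

First find concert pitch: the A clarinet sounds a minor third below written, so A-flat5 F-sharp4 G-flat4 A5 C-sharp5 sounds F5 D#4 Eb4 F#5 A#4.
Then write for Eb alto saxophone: it sounds a major sixth below written, so the part must be a major sixth above concert.
F5 → D6
D#4 → B#4
Eb4 → C5
F#5 → D#6
A#4 → F##5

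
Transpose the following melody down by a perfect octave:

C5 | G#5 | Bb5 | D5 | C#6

C4 G#4 Bb4 D4 C#5

C5 down a perfect octave is C4.
G#5 down a perfect octave is G#4.
Bb5 down a perfect octave is Bb4.
D5 down a perfect octave is D4.
C#6 down a perfect octave is C#5.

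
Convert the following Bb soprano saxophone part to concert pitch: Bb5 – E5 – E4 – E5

The Bb soprano saxophone sounds a major second below written, so transpose each written note down a major second.
Bb5 gives Ab5
E5 gives D5
E4 gives D4
E5 gives D5

Ab5 D5 D4 D5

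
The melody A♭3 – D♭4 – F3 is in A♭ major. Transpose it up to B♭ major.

A♭ major to B♭ major up is a major second, so every note moves up by that interval.
Ab3 -> Bb3
Db4 -> Eb4
F3 -> G3

Bb3 Eb4 G3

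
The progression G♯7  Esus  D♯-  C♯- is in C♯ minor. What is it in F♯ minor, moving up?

C#7 Asus G#- F#-

C♯ minor up to F♯ minor is a perfect fourth; each chord root moves by that interval while the quality stays the same.
G♯7: root G♯ up a perfect fourth → C#, giving C#7.
Esus: root E up a perfect fourth → A, giving Asus.
D♯-: root D♯ up a perfect fourth → G#, giving G#-.
C♯-: root C♯ up a perfect fourth → F#, giving F#-.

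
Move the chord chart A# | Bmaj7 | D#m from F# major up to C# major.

F# major up to C# major is a perfect fifth; each chord root moves by that interval while the quality stays the same.
A#: root A# up a perfect fifth → E#, giving E#.
Bmaj7: root B up a perfect fifth → F#, giving F#maj7.
D#m: root D# up a perfect fifth → A#, giving A#m.

E# F#maj7 A#m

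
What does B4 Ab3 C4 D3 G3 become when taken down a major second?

B4: a second down reaches A, and 2 semitones makes it A4.
Ab3 down a major second is Gb3.
C4: a second down reaches B, and 2 semitones makes it Bb3.
A major second down from D3 gives C3.
G3 down a major second is F3.

A4 Gb3 Bb3 C3 F3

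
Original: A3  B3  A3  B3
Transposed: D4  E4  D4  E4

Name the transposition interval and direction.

up a perfect fourth

From A3 to D4 is 4 letter names — a fourth of some quality.
A3 to D4 is 5 semitones, which makes it a perfect fourth; the second version is higher, so the direction is up.
Checking another pair — B3 → E4 — gives the same interval.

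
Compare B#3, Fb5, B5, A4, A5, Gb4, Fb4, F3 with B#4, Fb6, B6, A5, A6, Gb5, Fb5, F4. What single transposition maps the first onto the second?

up a perfect octave

From B#3 to B#4 is 8 letter names — an octave of some quality.
B#3 to B#4 is 12 semitones, which makes it a perfect octave; the second version is higher, so the direction is up.
Checking another pair — F3 → F4 — gives the same interval.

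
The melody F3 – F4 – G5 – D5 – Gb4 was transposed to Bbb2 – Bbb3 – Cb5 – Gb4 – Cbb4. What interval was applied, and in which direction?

down an augmented fifth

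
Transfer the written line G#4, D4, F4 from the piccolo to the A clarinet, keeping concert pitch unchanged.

B5 F5 Ab5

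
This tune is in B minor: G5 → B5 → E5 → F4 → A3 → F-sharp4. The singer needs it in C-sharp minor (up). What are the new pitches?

From B up to C-sharp is a major second; apply that to each pitch.
G5 -> A5
B5 -> C#6
E5 -> F#5
F4 -> G4
A3 -> B3
F#4 -> G#4

A5 C#6 F#5 G4 B3 G#4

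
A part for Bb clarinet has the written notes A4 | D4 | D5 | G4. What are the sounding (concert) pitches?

G4 C4 C5 F4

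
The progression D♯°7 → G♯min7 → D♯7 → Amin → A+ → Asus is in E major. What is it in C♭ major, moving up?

Bb°7 Ebmin7 Bb7 Fbmin Fb+ Fbsus

E major up to C♭ major is a diminished sixth; each chord root moves by that interval while the quality stays the same.
D♯°7: root D♯ up a diminished sixth → Bb, giving Bb°7.
G♯min7: root G♯ up a diminished sixth → Eb, giving Ebmin7.
D♯7: root D♯ up a diminished sixth → Bb, giving Bb7.
Amin: root A up a diminished sixth → Fb, giving Fbmin.
A+: root A up a diminished sixth → Fb, giving Fb+.
Asus: root A up a diminished sixth → Fb, giving Fbsus.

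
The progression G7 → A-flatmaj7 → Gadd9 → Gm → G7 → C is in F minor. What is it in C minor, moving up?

F minor up to C minor is a perfect fifth; each chord root moves by that interval while the quality stays the same.
G7: root G up a perfect fifth → D, giving D7.
A-flatmaj7: root A-flat up a perfect fifth → Eb, giving Ebmaj7.
Gadd9: root G up a perfect fifth → D, giving Dadd9.
Gm: root G up a perfect fifth → D, giving Dm.
G7: root G up a perfect fifth → D, giving D7.
C: root C up a perfect fifth → G, giving G.

D7 Ebmaj7 Dadd9 Dm D7 G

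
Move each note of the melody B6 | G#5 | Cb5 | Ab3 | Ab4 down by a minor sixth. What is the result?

D#6 B#4 Eb4 C3 C4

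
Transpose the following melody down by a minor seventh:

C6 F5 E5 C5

D5 G4 F#4 D4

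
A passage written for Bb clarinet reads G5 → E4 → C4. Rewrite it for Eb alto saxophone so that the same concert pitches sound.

D6 B4 G4

First find concert pitch: the Bb clarinet sounds a major second below written, so G5 E4 C4 sounds F5 D4 Bb3.
Then write for Eb alto saxophone: it sounds a major sixth below written, so the part must be a major sixth above concert.
F5 → D6
D4 → B4
Bb3 → G4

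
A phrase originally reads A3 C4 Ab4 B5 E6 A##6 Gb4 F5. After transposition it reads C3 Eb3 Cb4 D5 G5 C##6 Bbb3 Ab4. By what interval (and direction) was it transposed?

down a major sixth

From A3 to C3 is 6 letter names — a sixth of some quality.
C3 to A3 is 9 semitones, which makes it a major sixth; the second version is lower, so the direction is down.
Checking another pair — F5 → Ab4 — gives the same interval.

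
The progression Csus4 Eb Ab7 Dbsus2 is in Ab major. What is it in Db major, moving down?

Ab major down to Db major is a perfect fifth; each chord root moves by that interval while the quality stays the same.
Csus4: root C down a perfect fifth → F, giving Fsus4.
Eb: root Eb down a perfect fifth → Ab, giving Ab.
Ab7: root Ab down a perfect fifth → Db, giving Db7.
Dbsus2: root Db down a perfect fifth → Gb, giving Gbsus2.

Fsus4 Ab Db7 Gbsus2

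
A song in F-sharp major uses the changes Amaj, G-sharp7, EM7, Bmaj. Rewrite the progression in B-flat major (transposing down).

F-sharp major down to B-flat major is an augmented fifth; each chord root moves by that interval while the quality stays the same.
Amaj: root A down an augmented fifth → Db, giving Dbmaj.
G-sharp7: root G-sharp down an augmented fifth → C, giving C7.
EM7: root E down an augmented fifth → Ab, giving AbM7.
Bmaj: root B down an augmented fifth → Eb, giving Ebmaj.

Dbmaj C7 AbM7 Ebmaj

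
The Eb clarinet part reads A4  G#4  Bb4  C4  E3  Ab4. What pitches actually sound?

C5 B4 Db5 Eb4 G3 Cb5

The Eb clarinet sounds a minor third above written, so transpose each written note up a minor third.
A4 gives C5
G#4 gives B4
Bb4 gives Db5
C4 gives Eb4
E3 gives G3
Ab4 gives Cb5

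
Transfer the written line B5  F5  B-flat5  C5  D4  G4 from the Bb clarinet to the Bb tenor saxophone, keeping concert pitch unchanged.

First find concert pitch: the Bb clarinet sounds a major second below written, so B5 F5 B-flat5 C5 D4 G4 sounds A5 Eb5 Ab5 Bb4 C4 F4.
Then write for Bb tenor saxophone: it sounds a major ninth below written, so the part must be a major ninth above concert.
A5 → B6
Eb5 → F6
Ab5 → Bb6
Bb4 → C6
C4 → D5
F4 → G5

B6 F6 Bb6 C6 D5 G5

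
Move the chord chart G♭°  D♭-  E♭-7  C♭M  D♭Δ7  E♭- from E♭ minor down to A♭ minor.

E♭ minor down to A♭ minor is a perfect fifth; each chord root moves by that interval while the quality stays the same.
G♭°: root G♭ down a perfect fifth → Cb, giving Cb°.
D♭-: root D♭ down a perfect fifth → Gb, giving Gb-.
E♭-7: root E♭ down a perfect fifth → Ab, giving Ab-7.
C♭M: root C♭ down a perfect fifth → Fb, giving FbM.
D♭Δ7: root D♭ down a perfect fifth → Gb, giving GbΔ7.
E♭-: root E♭ down a perfect fifth → Ab, giving Ab-.

Cb° Gb- Ab-7 FbM GbΔ7 Ab-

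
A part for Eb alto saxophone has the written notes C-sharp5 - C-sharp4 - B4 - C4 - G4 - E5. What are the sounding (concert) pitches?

The Eb alto saxophone sounds a major sixth below written, so transpose each written note down a major sixth.
C#5 to E4
C#4 to E3
B4 to D4
C4 to Eb3
G4 to Bb3
E5 to G4

E4 E3 D4 Eb3 Bb3 G4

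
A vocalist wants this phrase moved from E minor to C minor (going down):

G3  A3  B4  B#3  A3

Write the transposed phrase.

Eb3 F3 G4 G#3 F3

From E down to C is a major third; apply that to each pitch.
G3 to Eb3
A3 to F3
B4 to G4
B#3 to G#3
A3 to F3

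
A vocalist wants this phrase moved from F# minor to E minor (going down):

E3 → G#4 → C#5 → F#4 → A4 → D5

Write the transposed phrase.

D3 F#4 B4 E4 G4 C5

F# minor to E minor down is a major second, so every note moves down by that interval.
E3 becomes D3
G#4 becomes F#4
C#5 becomes B4
F#4 becomes E4
A4 becomes G4
D5 becomes C5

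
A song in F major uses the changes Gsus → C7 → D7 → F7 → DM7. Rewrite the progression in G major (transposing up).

Asus D7 E7 G7 EM7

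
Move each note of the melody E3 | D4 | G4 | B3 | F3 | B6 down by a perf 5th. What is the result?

E3 gives A2
D4 gives G3
G4 gives C4
B3 gives E3
F3 gives Bb2
B6 gives E6

A2 G3 C4 E3 Bb2 E6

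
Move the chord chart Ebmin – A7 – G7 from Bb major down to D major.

Gmin C#7 B7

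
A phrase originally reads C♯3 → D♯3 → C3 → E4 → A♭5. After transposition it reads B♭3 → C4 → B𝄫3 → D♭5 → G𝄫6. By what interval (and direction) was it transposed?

Take the first pair: C#3 → Bb3. C to B spans 7 letter names, so the interval is some kind of seventh.
C#3 to Bb3 is 9 semitones, which makes it a diminished seventh; the second version is higher, so the direction is up.
Checking another pair — Ab5 → Gbb6 — gives the same interval.

up a diminished seventh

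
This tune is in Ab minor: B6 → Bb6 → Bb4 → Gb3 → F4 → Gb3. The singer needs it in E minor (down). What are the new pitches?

Ab minor to E minor down is a diminished fourth, so every note moves down by that interval.
B6 -> F##6
Bb6 -> F#6
Bb4 -> F#4
Gb3 -> D3
F4 -> C#4
Gb3 -> D3

F##6 F#6 F#4 D3 C#4 D3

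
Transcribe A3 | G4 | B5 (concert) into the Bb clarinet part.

B3 A4 C#6

Written C4 sounds as Bb3 on the Bb clarinet, so concert pitches are written a major second up.
A3 becomes B3
G4 becomes A4
B5 becomes C#6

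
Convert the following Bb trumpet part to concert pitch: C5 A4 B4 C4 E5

Written C4 on the Bb trumpet sounds as Bb3, a major second lower; apply that shift to every note.
C5 to Bb4
A4 to G4
B4 to A4
C4 to Bb3
E5 to D5

Bb4 G4 A4 Bb3 D5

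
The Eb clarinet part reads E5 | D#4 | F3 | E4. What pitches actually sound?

G5 F#4 Ab3 G4

The Eb clarinet sounds a minor third above written, so transpose each written note up a minor third.
E5 -> G5
D#4 -> F#4
F3 -> Ab3
E4 -> G4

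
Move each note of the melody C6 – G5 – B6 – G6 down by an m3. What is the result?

C6 to A5
G5 to E5
B6 to G#6
G6 to E6

A5 E5 G#6 E6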